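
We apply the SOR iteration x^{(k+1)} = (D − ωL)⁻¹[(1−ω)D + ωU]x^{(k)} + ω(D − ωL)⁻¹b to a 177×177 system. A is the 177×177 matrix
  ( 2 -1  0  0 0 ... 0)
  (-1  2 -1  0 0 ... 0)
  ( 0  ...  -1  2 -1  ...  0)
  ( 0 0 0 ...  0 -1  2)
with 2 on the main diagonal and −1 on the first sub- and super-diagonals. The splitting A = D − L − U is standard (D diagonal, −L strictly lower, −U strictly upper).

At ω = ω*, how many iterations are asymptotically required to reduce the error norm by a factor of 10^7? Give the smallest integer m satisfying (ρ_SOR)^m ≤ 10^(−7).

spectrum of D⁻¹(L+U) = {cos(kπ/178) : 1≤k≤177}; ρ_J = cos(π/178) = 0.9998443.
√(1 − cos²(π/178)) = sin(π/178) ≈ 0.0176485.
So ω* = 2/1.0176485 = 1.9653151 (Young).
At ω = 1.9653151 every |λ(B_ω)| = ω−1, so ρ_SOR = 0.9653151.
7·ln10 = 16.1181; −ln(0.9653151) = 0.0353007; m = ⌈16.1181/0.0353007⌉ = ⌈456.594⌉ = 457.

m = 457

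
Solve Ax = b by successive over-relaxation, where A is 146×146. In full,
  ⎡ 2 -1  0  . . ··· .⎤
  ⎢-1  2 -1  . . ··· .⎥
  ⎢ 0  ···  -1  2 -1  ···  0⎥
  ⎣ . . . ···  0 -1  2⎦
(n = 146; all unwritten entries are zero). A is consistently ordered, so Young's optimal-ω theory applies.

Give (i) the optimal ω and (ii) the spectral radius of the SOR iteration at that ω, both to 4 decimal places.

ρ_J = max_k |cos(kπ/147)| = cos(π/147) = 0.9998
1 − cos²(π/147) = sin²(π/147) ⇒ √(1−ρ_J²) = sin(π/147) = 0.02137.
So ω* = 2/1.02137 = 1.9582 (Young).
and ρ(B_{ω*}) = 1.9582 − 1 = 0.9582.

ω* = 1.9582, ρ_SOR = 0.9582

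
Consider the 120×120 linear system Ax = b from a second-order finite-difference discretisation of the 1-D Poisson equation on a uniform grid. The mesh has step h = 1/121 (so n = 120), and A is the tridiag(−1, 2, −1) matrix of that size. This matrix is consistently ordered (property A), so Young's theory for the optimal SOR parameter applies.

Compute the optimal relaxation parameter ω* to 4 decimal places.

ρ_J = max_k |cos(kπ/121)| = cos(π/121) = 0.9997
√(1−ρ_J²) simplifies to sin(π/121) = 0.02596.
Then 2/(1+√(1−ρ_J²)) = 2/(1+0.02596); ω* = 2/1.02596 = 1.9494.
and ρ(B_{ω*}) = 1.9494 − 1 = 0.9494.

ω* = 1.9494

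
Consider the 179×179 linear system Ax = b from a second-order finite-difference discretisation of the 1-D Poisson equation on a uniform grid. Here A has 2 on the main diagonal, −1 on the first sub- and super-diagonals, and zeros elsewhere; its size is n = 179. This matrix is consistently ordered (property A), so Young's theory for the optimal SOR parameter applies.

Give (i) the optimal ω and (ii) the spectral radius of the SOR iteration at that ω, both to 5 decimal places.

ω* = 1.96569, ρ_SOR = 0.96569

n=179: λ(B_J) = 1 − λ(A)/2 = cos(kπ/180); k=1 gives ρ_J = 0.99985.
√(1−ρ_J²) simplifies to sin(π/180) = 0.017452.
Young: ω* = 2/(1+√(1−ρ_J²)) = 2/(1+0.017452) = 2/1.017452 = 1.96569.
ρ_SOR = ω* − 1 ≈ 0.96569.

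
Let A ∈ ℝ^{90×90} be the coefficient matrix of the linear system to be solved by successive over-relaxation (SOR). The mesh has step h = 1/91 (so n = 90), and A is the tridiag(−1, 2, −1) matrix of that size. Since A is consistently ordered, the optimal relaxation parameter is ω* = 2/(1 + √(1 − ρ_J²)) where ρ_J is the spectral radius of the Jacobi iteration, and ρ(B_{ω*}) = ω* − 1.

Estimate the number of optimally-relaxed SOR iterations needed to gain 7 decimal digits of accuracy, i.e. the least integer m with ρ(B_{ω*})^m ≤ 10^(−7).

With n=90, ρ(Jacobi) = cos(π/91) = 0.9994041.
√(1 − cos²(π/91)) = sin(π/91) ≈ 0.0345161.
ω* = 2/(1+0.0345161) = 1.9332710
and ρ(B_{ω*}) = 1.9332710 − 1 = 0.9332710.
m ≥ 7·ln10 / (−ln 0.9332710) = 233.394; smallest integer m = 234.

m = 234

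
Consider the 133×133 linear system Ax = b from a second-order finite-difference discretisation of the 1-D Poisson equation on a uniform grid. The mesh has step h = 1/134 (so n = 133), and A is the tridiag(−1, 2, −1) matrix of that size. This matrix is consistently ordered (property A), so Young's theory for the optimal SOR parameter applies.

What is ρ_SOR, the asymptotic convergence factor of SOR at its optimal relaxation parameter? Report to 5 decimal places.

spectrum of D⁻¹(L+U) = {cos(kπ/134) : 1≤k≤133}; ρ_J = cos(π/134) = 0.99973.
1 − cos²(π/134) = sin²(π/134) ⇒ √(1−ρ_J²) = sin(π/134) = 0.023443.
Then 2/(1+√(1−ρ_J²)) = 2/(1+0.023443); ω* = 2/1.023443 = 1.95419.
ρ_SOR = ω* − 1 = 1.95419 − 1 = 0.95419.

ρ_SOR = 0.95419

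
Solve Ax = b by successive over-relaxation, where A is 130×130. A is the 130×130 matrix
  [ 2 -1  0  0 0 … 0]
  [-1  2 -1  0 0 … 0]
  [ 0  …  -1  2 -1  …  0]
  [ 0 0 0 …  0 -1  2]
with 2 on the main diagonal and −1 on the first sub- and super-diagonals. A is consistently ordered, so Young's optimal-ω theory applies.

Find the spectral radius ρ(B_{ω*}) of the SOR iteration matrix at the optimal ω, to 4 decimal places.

ρ_SOR = 0.9532

B_J for the 130×130 system has eigenvalues cos(kπ/131); ρ_J = cos(π/131) = 0.9997.
1 − cos²(π/131) = sin²(π/131) ⇒ √(1−ρ_J²) = sin(π/131) = 0.02398.
So ω* = 2/1.02398 = 1.9532 (Young).
and ρ(B_{ω*}) = 1.9532 − 1 = 0.9532.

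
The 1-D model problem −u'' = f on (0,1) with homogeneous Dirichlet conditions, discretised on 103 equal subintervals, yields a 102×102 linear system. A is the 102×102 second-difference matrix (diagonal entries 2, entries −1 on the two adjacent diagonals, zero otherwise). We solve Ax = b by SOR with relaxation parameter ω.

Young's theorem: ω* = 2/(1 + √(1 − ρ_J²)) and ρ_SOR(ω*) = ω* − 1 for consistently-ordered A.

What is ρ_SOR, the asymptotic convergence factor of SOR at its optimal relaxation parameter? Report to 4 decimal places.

½·tridiag(1,0,1) at n=102: λ_k = cos(kπ/103); max |λ| at k=1 ⇒ ρ_J = cos(π/103) ≈ 0.9995.
1 − cos²(π/103) = sin²(π/103) ⇒ √(1−ρ_J²) = sin(π/103) = 0.03050.
Young: ω* = 2/(1+√(1−ρ_J²)) = 2/(1+0.03050) = 2/1.03050 = 1.9408.
At ω = 1.9408 every |λ(B_ω)| = ω−1, so ρ_SOR = 0.9408.

ρ_SOR = 0.9408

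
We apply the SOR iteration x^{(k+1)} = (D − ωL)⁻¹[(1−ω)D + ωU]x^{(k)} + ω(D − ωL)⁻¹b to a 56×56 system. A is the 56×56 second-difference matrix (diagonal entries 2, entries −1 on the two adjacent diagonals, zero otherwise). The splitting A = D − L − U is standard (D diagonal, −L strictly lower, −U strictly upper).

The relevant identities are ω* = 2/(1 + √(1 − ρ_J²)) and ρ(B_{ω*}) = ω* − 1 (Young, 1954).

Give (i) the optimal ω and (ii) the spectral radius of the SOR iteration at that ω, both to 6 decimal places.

With n=56, ρ(Jacobi) = cos(π/57) = 0.998482.
√(1−ρ_J²) = |sin(π/57)| = 0.0550878
[ω*] 2 ÷ (1 + 0.0550878) = 2 ÷ 1.0550878 = 1.895577.
ρ(B_{ω*}) = ω*−1 = 0.895577

ω* = 1.895577, ρ_SOR = 0.895577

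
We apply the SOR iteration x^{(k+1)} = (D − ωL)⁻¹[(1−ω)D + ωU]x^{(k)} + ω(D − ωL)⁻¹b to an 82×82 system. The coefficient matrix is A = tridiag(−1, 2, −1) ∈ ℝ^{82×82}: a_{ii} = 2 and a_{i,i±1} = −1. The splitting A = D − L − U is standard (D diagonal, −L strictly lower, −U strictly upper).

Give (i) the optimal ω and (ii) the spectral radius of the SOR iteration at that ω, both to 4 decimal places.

ω* = 1.9271, ρ_SOR = 0.9271

[ρ_J] n=82: ρ(B_J) = cos(π/(n+1)) = cos(π/83) = 0.9993.
√(1−ρ_J²) = |sin(π/83)| = 0.03784
[ω*] 2 ÷ (1 + 0.03784) = 2 ÷ 1.03784 = 1.9271.
At ω = 1.9271 every |λ(B_ω)| = ω−1, so ρ_SOR = 0.9271.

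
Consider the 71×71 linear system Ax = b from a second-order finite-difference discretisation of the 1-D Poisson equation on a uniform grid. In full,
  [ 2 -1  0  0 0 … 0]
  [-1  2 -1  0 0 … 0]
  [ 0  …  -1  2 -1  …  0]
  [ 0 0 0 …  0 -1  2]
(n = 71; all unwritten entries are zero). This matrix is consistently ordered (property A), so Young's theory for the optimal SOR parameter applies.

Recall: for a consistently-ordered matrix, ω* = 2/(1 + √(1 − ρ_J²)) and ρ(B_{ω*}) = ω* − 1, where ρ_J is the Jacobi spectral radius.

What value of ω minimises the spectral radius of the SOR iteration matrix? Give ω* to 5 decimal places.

ρ_J = max_k |cos(kπ/72)| = cos(π/72) = 0.99905
√(1−ρ_J²) = |sin(π/72)| = 0.043619
ω* = 2/(1+0.043619) = 1.91641
ρ_SOR = ω* − 1 ≈ 0.91641.

ω* = 1.91641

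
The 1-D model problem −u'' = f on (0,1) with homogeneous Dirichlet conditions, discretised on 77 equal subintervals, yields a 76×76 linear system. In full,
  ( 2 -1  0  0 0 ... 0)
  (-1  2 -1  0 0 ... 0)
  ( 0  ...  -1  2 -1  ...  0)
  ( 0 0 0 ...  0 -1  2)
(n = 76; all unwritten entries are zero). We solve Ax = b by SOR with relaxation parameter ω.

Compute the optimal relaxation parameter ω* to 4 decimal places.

[ρ_J] n=76: ρ(B_J) = cos(π/(n+1)) = cos(π/77) = 0.9992.
root = sin(π/77) = 0.04079  (since 1−cos² = sin²).
ω* = 2/(1+0.04079) = 1.9216
and ρ(B_{ω*}) = 1.9216 − 1 = 0.9216.

ω* = 1.9216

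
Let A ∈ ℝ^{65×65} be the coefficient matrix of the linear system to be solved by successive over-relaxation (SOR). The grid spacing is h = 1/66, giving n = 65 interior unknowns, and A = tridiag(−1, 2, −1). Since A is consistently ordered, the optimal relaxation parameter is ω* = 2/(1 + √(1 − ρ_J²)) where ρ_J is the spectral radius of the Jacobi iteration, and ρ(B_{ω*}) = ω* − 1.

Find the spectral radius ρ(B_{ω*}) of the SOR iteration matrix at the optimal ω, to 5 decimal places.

ρ_SOR = 0.90916

½·tridiag(1,0,1) at n=65: λ_k = cos(kπ/66); max |λ| at k=1 ⇒ ρ_J = cos(π/66) ≈ 0.99887.
1 − cos²(π/66) = sin²(π/66) ⇒ √(1−ρ_J²) = sin(π/66) = 0.047582.
ω* = 2 / (1 + 0.047582) = 2 / 1.047582 ≈ 1.90916.
Hence ρ(B_{ω*}) = 1.90916 − 1 = 0.90916.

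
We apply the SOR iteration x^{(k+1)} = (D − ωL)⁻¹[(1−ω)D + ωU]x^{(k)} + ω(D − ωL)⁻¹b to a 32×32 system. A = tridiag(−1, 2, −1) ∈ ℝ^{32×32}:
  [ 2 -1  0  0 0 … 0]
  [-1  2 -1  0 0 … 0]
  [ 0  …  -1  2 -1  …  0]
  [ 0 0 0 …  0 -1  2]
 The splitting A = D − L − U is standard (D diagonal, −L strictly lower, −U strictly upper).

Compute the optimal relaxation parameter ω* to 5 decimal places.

spectrum of D⁻¹(L+U) = {cos(kπ/33) : 1≤k≤32}; ρ_J = cos(π/33) = 0.99547.
√(1−ρ_J²) simplifies to sin(π/33) = 0.095056.
Then 2/(1+√(1−ρ_J²)) = 2/(1+0.095056); ω* = 2/1.095056 = 1.82639.
At ω = 1.82639 every |λ(B_ω)| = ω−1, so ρ_SOR = 0.82639.

ω* = 1.82639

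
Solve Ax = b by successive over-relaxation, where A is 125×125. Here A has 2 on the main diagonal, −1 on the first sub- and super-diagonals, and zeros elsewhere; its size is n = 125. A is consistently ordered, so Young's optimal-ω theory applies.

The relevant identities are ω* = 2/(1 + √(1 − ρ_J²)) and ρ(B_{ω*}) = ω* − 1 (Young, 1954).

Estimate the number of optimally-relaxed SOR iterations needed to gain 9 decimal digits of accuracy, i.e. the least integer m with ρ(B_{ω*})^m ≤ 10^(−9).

m = 416

ρ_J = max_k |cos(kπ/126)| = cos(π/126) = 0.9996892
√(1−ρ_J²) = |sin(π/126)| = 0.0249307
ω* = 2 / (1 + 0.0249307) = 2 / 1.0249307 ≈ 1.9513514.
and ρ(B_{ω*}) = 1.9513514 − 1 = 0.9513514.
m ≥ 9·ln10 / (−ln 0.9513514) = 415.531; smallest integer m = 416.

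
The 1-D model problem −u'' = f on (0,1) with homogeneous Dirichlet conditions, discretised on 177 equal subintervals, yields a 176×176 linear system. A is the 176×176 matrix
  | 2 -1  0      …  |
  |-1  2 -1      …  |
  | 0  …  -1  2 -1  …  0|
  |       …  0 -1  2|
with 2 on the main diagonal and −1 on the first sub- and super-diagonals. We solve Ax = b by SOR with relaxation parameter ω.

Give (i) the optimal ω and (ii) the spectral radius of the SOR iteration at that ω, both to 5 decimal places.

With n=176, ρ(Jacobi) = cos(π/177) = 0.99984.
1 − cos²(π/177) = sin²(π/177) ⇒ √(1−ρ_J²) = sin(π/177) = 0.017748.
ω* = 2 / (1 + 0.017748) = 2 / 1.017748 ≈ 1.96512.
ρ_SOR = ω* − 1 ≈ 0.96512.

ω* = 1.96512, ρ_SOR = 0.96512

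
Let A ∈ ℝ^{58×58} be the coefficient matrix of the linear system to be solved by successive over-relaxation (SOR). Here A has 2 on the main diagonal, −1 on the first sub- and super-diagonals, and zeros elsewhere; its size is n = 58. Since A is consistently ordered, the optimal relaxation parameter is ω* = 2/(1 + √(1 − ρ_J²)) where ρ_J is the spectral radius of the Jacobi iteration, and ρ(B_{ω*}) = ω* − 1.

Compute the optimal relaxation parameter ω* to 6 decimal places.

n=58: λ(B_J) = 1 − λ(A)/2 = cos(kπ/59); k=1 gives ρ_J = 0.998583.
√(1 − cos²(π/59)) = sin(π/59) ≈ 0.0532222.
Young: ω* = 2/(1+√(1−ρ_J²)) = 2/(1+0.0532222) = 2/1.0532222 = 1.898935.
ρ_SOR = ω* − 1 = 1.898935 − 1 = 0.898935.

ω* = 1.898935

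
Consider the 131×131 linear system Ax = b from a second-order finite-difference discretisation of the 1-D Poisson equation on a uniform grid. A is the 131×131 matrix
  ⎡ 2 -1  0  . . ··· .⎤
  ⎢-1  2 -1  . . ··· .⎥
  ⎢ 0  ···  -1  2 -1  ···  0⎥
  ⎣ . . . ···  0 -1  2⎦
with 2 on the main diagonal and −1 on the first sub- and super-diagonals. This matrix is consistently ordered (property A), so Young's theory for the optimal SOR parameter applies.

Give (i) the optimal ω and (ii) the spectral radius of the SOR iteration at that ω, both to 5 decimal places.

[ρ_J] n=131: ρ(B_J) = cos(π/(n+1)) = cos(π/132) = 0.99972.
root = sin(π/132) = 0.023798  (since 1−cos² = sin²).
ω* = 2/(1 + 0.023798) = 2/1.023798 = 1.95351.
[ρ_SOR] ω* − 1 = 0.95351.

ω* = 1.95351, ρ_SOR = 0.95351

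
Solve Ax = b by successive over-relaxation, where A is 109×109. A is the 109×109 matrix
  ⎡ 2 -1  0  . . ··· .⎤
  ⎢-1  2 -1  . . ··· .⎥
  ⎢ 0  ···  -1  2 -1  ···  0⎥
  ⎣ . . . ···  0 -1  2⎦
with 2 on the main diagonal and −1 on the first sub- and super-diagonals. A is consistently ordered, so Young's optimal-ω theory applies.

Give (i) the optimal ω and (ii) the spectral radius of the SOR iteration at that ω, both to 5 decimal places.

ω* = 1.94447, ρ_SOR = 0.94447

n=109: λ(B_J) = 1 − λ(A)/2 = cos(kπ/110); k=1 gives ρ_J = 0.99959.
root = sin(π/110) = 0.028556  (since 1−cos² = sin²).
Then 2/(1+√(1−ρ_J²)) = 2/(1+0.028556); ω* = 2/1.028556 = 1.94447.
and ρ(B_{ω*}) = 1.94447 − 1 = 0.94447.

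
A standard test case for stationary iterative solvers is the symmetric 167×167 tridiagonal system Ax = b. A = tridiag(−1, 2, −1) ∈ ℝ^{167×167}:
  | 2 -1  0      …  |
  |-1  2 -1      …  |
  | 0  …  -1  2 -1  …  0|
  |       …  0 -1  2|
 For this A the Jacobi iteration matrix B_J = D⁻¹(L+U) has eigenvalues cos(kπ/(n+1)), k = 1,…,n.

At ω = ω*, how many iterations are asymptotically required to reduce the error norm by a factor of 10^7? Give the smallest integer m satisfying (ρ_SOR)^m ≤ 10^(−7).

m = 431

B_J for the 167×167 system has eigenvalues cos(kπ/168); ρ_J = cos(π/168) = 0.9998252.
root = sin(π/168) = 0.0186989  (since 1−cos² = sin²).
[ω*] 2 ÷ (1 + 0.0186989) = 2 ÷ 1.0186989 = 1.9632887.
Hence ρ(B_{ω*}) = 1.9632887 − 1 = 0.9632887.
Need (0.9632887)^m ≤ 10^(−7): m ≥ 7·ln10/|ln 0.9632887| = 16.1181/0.0374021 = 430.941 ⇒ m = 431.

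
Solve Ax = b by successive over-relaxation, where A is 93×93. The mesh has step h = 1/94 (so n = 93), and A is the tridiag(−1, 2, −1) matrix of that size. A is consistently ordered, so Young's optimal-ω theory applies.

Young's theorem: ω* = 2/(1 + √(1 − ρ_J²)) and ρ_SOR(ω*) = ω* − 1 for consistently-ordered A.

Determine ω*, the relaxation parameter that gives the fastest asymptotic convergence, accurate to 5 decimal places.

ω* = 1.93533

With n=93, ρ(Jacobi) = cos(π/94) = 0.99944.
root = sin(π/94) = 0.033415  (since 1−cos² = sin²).
So ω* = 2/1.033415 = 1.93533 (Young).
[ρ_SOR] ω* − 1 = 0.93533.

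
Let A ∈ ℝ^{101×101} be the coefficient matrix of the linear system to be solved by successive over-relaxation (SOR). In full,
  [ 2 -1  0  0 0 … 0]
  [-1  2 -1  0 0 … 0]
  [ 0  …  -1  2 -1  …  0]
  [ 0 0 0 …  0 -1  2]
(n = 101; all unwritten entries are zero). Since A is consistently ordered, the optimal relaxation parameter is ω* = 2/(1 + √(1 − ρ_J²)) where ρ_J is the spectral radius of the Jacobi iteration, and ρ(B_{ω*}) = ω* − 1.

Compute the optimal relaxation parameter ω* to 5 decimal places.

½·tridiag(1,0,1) at n=101: λ_k = cos(kπ/102); max |λ| at k=1 ⇒ ρ_J = cos(π/102) ≈ 0.99953.
√(1−ρ_J²) = |sin(π/102)| = 0.030795
ω* = 2/(1 + 0.030795) = 2/1.030795 = 1.94025.
[ρ_SOR] ω* − 1 = 0.94025.

ω* = 1.94025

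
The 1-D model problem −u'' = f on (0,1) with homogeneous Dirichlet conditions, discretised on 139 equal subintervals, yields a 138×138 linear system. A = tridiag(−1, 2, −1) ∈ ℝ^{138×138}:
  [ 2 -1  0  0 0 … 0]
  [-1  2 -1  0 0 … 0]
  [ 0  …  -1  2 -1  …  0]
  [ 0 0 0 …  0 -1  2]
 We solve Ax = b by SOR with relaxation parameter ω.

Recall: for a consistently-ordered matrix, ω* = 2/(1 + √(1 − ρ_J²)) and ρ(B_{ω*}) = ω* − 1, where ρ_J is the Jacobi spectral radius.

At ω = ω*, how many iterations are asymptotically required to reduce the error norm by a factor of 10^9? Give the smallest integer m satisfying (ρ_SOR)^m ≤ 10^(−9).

m = 459

½·tridiag(1,0,1) at n=138: λ_k = cos(kπ/139); max |λ| at k=1 ⇒ ρ_J = cos(π/139) ≈ 0.9997446.
√(1−ρ_J²) = |sin(π/139)| = 0.0225995
Then 2/(1+√(1−ρ_J²)) = 2/(1+0.0225995); ω* = 2/1.0225995 = 1.9557999.
Hence ρ(B_{ω*}) = 1.9557999 − 1 = 0.9557999.
9·ln10 = 20.7233; −ln(0.9557999) = 0.0452067; m = ⌈20.7233/0.0452067⌉ = ⌈458.412⌉ = 459.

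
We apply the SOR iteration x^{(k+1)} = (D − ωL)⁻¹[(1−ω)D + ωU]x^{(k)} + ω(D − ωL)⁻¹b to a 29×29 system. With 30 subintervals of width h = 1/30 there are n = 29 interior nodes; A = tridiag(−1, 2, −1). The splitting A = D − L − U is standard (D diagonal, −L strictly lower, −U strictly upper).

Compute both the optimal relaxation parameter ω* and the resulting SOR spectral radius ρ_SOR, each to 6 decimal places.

ω* = 1.810727, ρ_SOR = 0.810727

n=29: λ(B_J) = 1 − λ(A)/2 = cos(kπ/30); k=1 gives ρ_J = 0.994522.
√(1 − cos²(π/30)) = sin(π/30) ≈ 0.1045285.
So ω* = 2/1.1045285 = 1.810727 (Young).
ρ_SOR = ω* − 1 ≈ 0.810727.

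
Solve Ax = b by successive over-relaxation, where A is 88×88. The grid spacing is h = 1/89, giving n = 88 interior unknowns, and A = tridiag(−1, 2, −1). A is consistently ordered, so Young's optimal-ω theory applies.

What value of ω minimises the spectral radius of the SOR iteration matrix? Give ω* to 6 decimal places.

½·tridiag(1,0,1) at n=88: λ_k = cos(kπ/89); max |λ| at k=1 ⇒ ρ_J = cos(π/89) ≈ 0.999377.
1 − cos²(π/89) = sin²(π/89) ⇒ √(1−ρ_J²) = sin(π/89) = 0.0352915.
So ω* = 2/1.0352915 = 1.931823 (Young).
and ρ(B_{ω*}) = 1.931823 − 1 = 0.931823.

ω* = 1.931823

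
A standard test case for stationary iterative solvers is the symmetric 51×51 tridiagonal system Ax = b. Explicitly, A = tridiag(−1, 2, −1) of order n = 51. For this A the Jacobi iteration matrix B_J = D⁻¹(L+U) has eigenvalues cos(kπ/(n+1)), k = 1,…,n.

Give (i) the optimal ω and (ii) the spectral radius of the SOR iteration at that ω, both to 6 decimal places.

ω* = 1.886119, ρ_SOR = 0.886119

n=51: λ(B_J) = 1 − λ(A)/2 = cos(kπ/52); k=1 gives ρ_J = 0.998176.
√(1 − cos²(π/52)) = sin(π/52) ≈ 0.0603785.
[ω*] 2 ÷ (1 + 0.0603785) = 2 ÷ 1.0603785 = 1.886119.
ρ(B_{ω*}) = ω*−1 = 0.886119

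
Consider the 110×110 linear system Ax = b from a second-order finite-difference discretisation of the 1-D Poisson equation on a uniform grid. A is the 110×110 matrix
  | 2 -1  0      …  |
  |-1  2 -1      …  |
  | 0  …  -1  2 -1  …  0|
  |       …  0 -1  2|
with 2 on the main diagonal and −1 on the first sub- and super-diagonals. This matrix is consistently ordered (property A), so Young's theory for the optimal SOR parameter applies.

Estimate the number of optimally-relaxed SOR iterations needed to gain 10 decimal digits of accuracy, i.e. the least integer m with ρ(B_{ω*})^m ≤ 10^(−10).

m = 407

spectrum of D⁻¹(L+U) = {cos(kπ/111) : 1≤k≤110}; ρ_J = cos(π/111) = 0.9995995.
1 − cos²(π/111) = sin²(π/111) ⇒ √(1−ρ_J²) = sin(π/111) = 0.0282989.
[ω*] 2 ÷ (1 + 0.0282989) = 2 ÷ 1.0282989 = 1.9449598.
ρ_SOR = ω* − 1 = 1.9449598 − 1 = 0.9449598.
10·ln10 = 23.0259; −ln(0.9449598) = 0.0566129; m = ⌈23.0259/0.0566129⌉ = ⌈406.725⌉ = 407.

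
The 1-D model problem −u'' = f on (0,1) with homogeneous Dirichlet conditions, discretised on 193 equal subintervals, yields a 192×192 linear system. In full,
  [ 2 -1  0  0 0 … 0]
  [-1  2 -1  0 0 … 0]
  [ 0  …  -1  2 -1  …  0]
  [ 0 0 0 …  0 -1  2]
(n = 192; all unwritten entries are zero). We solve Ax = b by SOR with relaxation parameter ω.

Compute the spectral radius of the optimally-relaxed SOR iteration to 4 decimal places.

With n=192, ρ(Jacobi) = cos(π/193) = 0.9999.
√(1 − cos²(π/193)) = sin(π/193) ≈ 0.01628.
So ω* = 2/1.01628 = 1.9680 (Young).
ρ_SOR = ω* − 1 = 1.9680 − 1 = 0.9680.

ρ_SOR = 0.9680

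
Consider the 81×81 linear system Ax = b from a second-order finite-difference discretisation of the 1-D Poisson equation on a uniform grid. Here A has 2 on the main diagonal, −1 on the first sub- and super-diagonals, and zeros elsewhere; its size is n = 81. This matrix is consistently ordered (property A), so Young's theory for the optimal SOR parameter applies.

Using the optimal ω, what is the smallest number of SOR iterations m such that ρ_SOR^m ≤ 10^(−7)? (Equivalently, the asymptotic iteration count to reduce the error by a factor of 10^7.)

With n=81, ρ(Jacobi) = cos(π/82) = 0.9992662.
√(1−ρ_J²) simplifies to sin(π/82) = 0.0383027.
[ω*] 2 ÷ (1 + 0.0383027) = 2 ÷ 1.0383027 = 1.9262206.
[ρ_SOR] ω* − 1 = 0.9262206.
m ≥ 7·ln10 / (−ln 0.9262206) = 210.302; smallest integer m = 211.

m = 211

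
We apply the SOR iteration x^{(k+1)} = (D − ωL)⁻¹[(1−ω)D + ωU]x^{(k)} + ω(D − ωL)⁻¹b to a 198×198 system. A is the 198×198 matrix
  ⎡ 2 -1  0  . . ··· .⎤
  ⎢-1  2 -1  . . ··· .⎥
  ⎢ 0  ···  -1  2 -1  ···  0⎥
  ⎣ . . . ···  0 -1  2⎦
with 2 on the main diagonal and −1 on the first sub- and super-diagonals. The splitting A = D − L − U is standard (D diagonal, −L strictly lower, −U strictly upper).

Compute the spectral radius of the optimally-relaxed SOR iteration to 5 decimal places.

ρ_SOR = 0.96892

½·tridiag(1,0,1) at n=198: λ_k = cos(kπ/199); max |λ| at k=1 ⇒ ρ_J = cos(π/199) ≈ 0.99988.
√(1−ρ_J²) simplifies to sin(π/199) = 0.015786.
ω* = 2 / (1 + 0.015786) = 2 / 1.015786 ≈ 1.96892.
ρ_SOR = ω* − 1 ≈ 0.96892.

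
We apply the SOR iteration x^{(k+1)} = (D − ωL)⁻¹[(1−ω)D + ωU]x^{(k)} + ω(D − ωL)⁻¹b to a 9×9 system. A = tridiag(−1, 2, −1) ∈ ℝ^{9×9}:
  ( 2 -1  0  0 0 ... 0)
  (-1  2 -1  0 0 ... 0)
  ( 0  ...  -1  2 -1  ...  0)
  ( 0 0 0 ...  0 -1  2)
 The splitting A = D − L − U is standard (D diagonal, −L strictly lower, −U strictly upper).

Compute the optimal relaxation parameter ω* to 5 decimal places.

ω* = 1.52786

With n=9, ρ(Jacobi) = cos(π/10) = 0.95106.
√(1−ρ_J²) simplifies to sin(π/10) = 0.309017.
ω* = 2/(1 + 0.309017) = 2/1.309017 = 1.52786.
[ρ_SOR] ω* − 1 = 0.52786.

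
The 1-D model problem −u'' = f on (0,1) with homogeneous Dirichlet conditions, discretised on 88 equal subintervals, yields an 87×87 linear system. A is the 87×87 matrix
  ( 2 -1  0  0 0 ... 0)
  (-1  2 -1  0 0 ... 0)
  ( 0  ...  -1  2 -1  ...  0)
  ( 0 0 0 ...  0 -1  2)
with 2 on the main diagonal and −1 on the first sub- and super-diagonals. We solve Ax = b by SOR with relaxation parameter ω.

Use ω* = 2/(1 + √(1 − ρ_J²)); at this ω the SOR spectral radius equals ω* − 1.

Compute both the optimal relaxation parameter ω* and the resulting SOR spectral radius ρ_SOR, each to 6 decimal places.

[ρ_J] n=87: ρ(B_J) = cos(π/(n+1)) = cos(π/88) = 0.999363.
√(1−ρ_J²) simplifies to sin(π/88) = 0.0356923.
ω* = 2 / (1 + 0.0356923) = 2 / 1.0356923 ≈ 1.931075.
[ρ_SOR] ω* − 1 = 0.931075.

ω* = 1.931075, ρ_SOR = 0.931075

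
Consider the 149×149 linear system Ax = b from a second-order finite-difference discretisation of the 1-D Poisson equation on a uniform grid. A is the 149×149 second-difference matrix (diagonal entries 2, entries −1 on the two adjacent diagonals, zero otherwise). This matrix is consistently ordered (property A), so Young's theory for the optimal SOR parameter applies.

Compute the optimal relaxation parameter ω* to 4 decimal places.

[ρ_J] n=149: ρ(B_J) = cos(π/(n+1)) = cos(π/150) = 0.9998.
√(1−ρ_J²) = |sin(π/150)| = 0.02094
ω* = 2 / (1 + 0.02094) = 2 / 1.02094 ≈ 1.9590.
ρ_SOR = ω* − 1 = 1.9590 − 1 = 0.9590.

ω* = 1.9590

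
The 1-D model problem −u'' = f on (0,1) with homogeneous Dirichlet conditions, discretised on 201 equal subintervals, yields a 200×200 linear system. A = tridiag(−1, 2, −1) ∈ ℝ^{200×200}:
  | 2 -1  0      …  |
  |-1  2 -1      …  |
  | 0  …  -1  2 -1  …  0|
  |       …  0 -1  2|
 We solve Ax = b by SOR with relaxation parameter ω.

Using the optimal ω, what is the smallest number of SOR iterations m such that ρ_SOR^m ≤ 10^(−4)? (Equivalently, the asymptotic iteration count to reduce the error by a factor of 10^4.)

m = 295

½·tridiag(1,0,1) at n=200: λ_k = cos(kπ/201); max |λ| at k=1 ⇒ ρ_J = cos(π/201) ≈ 0.9998779.
√(1 − cos²(π/201)) = sin(π/201) ≈ 0.0156292.
ω* = 2/(1+0.0156292) = 1.9692226
ρ_SOR = ω* − 1 = 1.9692226 − 1 = 0.9692226.
4·ln10 = 9.21034; −ln(0.9692226) = 0.031261; m = ⌈9.21034/0.031261⌉ = ⌈294.627⌉ = 295.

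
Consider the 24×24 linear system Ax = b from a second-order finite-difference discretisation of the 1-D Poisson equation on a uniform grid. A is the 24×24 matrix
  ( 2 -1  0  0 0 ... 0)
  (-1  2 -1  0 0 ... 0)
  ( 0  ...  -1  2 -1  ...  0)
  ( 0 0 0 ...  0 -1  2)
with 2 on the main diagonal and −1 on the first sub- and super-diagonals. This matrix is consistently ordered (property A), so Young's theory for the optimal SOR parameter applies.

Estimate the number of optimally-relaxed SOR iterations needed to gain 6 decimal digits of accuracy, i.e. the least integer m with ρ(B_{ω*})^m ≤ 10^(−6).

With n=24, ρ(Jacobi) = cos(π/25) = 0.9921147.
root = sin(π/25) = 0.1253332  (since 1−cos² = sin²).
So ω* = 2/1.1253332 = 1.7772514 (Young).
and ρ(B_{ω*}) = 1.7772514 − 1 = 0.7772514.
For 6 digits: m = 6·ln10 / (−ln 0.7772514) = 13.8155/0.251991 = 54.825; round up → m = 55.

m = 55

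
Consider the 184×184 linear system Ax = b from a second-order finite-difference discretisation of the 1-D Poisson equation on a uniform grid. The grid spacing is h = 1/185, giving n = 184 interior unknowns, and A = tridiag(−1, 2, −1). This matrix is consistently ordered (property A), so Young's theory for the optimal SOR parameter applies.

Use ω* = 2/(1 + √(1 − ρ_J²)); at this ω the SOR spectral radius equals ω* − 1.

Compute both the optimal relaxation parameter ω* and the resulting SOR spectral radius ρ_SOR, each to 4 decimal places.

ω* = 1.9666, ρ_SOR = 0.9666

B_J for the 184×184 system has eigenvalues cos(kπ/185); ρ_J = cos(π/185) = 0.9999.
√(1−ρ_J²) simplifies to sin(π/185) = 0.01698.
Young: ω* = 2/(1+√(1−ρ_J²)) = 2/(1+0.01698) = 2/1.01698 = 1.9666.
and ρ(B_{ω*}) = 1.9666 − 1 = 0.9666.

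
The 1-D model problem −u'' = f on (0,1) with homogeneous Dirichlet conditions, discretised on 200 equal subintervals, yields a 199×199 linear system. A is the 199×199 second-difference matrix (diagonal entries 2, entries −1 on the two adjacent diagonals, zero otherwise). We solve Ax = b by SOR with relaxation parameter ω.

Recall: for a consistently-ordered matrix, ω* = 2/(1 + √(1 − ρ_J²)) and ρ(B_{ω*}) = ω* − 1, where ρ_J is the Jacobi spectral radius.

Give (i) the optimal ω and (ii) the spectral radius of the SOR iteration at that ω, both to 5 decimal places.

B_J for the 199×199 system has eigenvalues cos(kπ/200); ρ_J = cos(π/200) = 0.99988.
√(1−ρ_J²) simplifies to sin(π/200) = 0.015707.
ω* = 2/(1+0.015707) = 1.96907
ρ_SOR = ω* − 1 = 1.96907 − 1 = 0.96907.

ω* = 1.96907, ρ_SOR = 0.96907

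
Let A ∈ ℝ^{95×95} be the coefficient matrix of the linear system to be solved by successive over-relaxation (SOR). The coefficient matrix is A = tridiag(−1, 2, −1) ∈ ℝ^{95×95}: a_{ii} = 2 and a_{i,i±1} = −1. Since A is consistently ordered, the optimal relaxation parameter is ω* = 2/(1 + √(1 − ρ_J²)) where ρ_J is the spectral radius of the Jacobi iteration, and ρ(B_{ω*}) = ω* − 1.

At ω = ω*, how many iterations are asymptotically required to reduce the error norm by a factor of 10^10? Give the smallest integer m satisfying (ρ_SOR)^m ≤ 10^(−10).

m = 352

ρ_J = max_k |cos(kπ/96)| = cos(π/96) = 0.9994646
√(1 − cos²(π/96)) = sin(π/96) ≈ 0.0327191.
ω* = 2/(1 + 0.0327191) = 2/1.0327191 = 1.9366350.
Hence ρ(B_{ω*}) = 1.9366350 − 1 = 0.9366350.
(0.9366350)^m ≤ 10^{−10}  ⇒  m·ln(0.9366350) ≤ −10·ln10  ⇒  m ≥ 351.747  ⇒  m = 352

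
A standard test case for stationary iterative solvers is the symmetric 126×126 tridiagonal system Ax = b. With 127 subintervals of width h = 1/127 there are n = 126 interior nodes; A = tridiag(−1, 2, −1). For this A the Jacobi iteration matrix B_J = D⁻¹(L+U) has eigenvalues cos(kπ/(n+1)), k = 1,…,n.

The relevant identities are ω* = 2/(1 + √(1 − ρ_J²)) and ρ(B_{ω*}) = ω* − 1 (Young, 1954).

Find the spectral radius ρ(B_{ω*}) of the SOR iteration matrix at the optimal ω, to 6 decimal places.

ρ_SOR = 0.951725

With n=126, ρ(Jacobi) = cos(π/127) = 0.999694.
root = sin(π/127) = 0.0247344  (since 1−cos² = sin²).
Young: ω* = 2/(1+√(1−ρ_J²)) = 2/(1+0.0247344) = 2/1.0247344 = 1.951725.
Hence ρ(B_{ω*}) = 1.951725 − 1 = 0.951725.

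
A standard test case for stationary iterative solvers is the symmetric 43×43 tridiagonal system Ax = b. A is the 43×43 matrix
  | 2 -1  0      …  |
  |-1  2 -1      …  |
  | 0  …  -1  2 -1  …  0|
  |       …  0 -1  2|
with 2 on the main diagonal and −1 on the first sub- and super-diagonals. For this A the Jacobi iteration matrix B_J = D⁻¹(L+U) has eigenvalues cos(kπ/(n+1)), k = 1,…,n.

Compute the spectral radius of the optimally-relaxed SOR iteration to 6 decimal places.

spectrum of D⁻¹(L+U) = {cos(kπ/44) : 1≤k≤43}; ρ_J = cos(π/44) = 0.997452.
1 − cos²(π/44) = sin²(π/44) ⇒ √(1−ρ_J²) = sin(π/44) = 0.0713392.
Young: ω* = 2/(1+√(1−ρ_J²)) = 2/(1+0.0713392) = 2/1.0713392 = 1.866822.
ρ_SOR = ω* − 1 ≈ 0.866822.

ρ_SOR = 0.866822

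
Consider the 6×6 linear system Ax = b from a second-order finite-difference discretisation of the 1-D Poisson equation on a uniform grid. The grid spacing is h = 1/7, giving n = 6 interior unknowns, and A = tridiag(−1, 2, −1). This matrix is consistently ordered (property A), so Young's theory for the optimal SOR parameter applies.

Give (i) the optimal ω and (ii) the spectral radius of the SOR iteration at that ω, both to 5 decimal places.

ρ_J = max_k |cos(kπ/7)| = cos(π/7) = 0.90097
root = sin(π/7) = 0.433884  (since 1−cos² = sin²).
ω* = 2/(1+0.433884) = 1.39481
ρ(B_{ω*}) = ω*−1 = 0.39481

ω* = 1.39481, ρ_SOR = 0.39481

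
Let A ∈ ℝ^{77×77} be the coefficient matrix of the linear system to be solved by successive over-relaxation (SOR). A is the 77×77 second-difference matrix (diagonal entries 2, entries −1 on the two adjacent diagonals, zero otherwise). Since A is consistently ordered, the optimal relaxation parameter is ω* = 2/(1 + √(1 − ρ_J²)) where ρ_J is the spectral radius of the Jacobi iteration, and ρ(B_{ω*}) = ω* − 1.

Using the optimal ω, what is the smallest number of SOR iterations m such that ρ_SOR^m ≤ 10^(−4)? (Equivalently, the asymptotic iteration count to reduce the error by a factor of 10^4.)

n=77: λ(B_J) = 1 − λ(A)/2 = cos(kπ/78); k=1 gives ρ_J = 0.9991890.
1 − cos²(π/78) = sin²(π/78) ⇒ √(1−ρ_J²) = sin(π/78) = 0.0402659.
Young: ω* = 2/(1+√(1−ρ_J²)) = 2/(1+0.0402659) = 2/1.0402659 = 1.9225854.
At ω = 1.9225854 every |λ(B_ω)| = ω−1, so ρ_SOR = 0.9225854.
4·ln10 = 9.21034; −ln(0.9225854) = 0.0805753; m = ⌈9.21034/0.0805753⌉ = ⌈114.307⌉ = 115.

m = 115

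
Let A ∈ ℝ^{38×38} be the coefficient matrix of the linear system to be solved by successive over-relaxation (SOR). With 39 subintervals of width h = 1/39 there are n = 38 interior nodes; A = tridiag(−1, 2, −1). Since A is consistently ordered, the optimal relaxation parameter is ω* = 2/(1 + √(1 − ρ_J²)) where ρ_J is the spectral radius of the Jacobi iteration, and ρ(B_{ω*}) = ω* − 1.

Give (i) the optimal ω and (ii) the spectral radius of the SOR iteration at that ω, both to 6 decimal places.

With n=38, ρ(Jacobi) = cos(π/39) = 0.996757.
√(1 − cos²(π/39)) = sin(π/39) ≈ 0.0804666.
Then 2/(1+√(1−ρ_J²)) = 2/(1+0.0804666); ω* = 2/1.0804666 = 1.851052.
ρ_SOR = ω* − 1 = 1.851052 − 1 = 0.851052.

ω* = 1.851052, ρ_SOR = 0.851052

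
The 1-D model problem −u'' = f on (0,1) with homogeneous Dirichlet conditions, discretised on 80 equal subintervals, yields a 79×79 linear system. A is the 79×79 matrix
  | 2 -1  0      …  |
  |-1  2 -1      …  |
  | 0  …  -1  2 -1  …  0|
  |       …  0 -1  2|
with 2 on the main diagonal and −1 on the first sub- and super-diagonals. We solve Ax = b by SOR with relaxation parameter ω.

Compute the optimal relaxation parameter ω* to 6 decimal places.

ω* = 1.924447

½·tridiag(1,0,1) at n=79: λ_k = cos(kπ/80); max |λ| at k=1 ⇒ ρ_J = cos(π/80) ≈ 0.999229.
1 − cos²(π/80) = sin²(π/80) ⇒ √(1−ρ_J²) = sin(π/80) = 0.0392598.
ω* = 2 / (1 + 0.0392598) = 2 / 1.0392598 ≈ 1.924447.
Hence ρ(B_{ω*}) = 1.924447 − 1 = 0.924447.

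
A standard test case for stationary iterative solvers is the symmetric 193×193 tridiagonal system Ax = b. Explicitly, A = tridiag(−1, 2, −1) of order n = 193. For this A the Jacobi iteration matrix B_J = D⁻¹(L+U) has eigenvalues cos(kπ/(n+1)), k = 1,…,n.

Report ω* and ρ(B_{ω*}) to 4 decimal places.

½·tridiag(1,0,1) at n=193: λ_k = cos(kπ/194); max |λ| at k=1 ⇒ ρ_J = cos(π/194) ≈ 0.9999.
root = sin(π/194) = 0.01619  (since 1−cos² = sin²).
Young: ω* = 2/(1+√(1−ρ_J²)) = 2/(1+0.01619) = 2/1.01619 = 1.9681.
[ρ_SOR] ω* − 1 = 0.9681.

ω* = 1.9681, ρ_SOR = 0.9681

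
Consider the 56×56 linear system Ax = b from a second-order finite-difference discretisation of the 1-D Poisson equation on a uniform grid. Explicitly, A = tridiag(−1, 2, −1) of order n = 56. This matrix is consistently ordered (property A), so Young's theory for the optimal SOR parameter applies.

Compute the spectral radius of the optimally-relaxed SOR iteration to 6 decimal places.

½·tridiag(1,0,1) at n=56: λ_k = cos(kπ/57); max |λ| at k=1 ⇒ ρ_J = cos(π/57) ≈ 0.998482.
√(1−ρ_J²) = |sin(π/57)| = 0.0550878
ω* = 2/(1+0.0550878) = 1.895577
and ρ(B_{ω*}) = 1.895577 − 1 = 0.895577.

ρ_SOR = 0.895577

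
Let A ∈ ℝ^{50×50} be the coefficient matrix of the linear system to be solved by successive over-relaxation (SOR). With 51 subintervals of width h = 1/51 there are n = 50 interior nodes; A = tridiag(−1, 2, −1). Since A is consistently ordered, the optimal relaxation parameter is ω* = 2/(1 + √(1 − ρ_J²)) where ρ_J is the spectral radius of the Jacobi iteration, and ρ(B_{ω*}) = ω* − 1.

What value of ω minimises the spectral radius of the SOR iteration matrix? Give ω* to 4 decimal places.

ω* = 1.8840

spectrum of D⁻¹(L+U) = {cos(kπ/51) : 1≤k≤50}; ρ_J = cos(π/51) = 0.9981.
√(1−ρ_J²) = |sin(π/51)| = 0.06156
ω* = 2/(1 + 0.06156) = 2/1.06156 = 1.8840.
ρ_SOR = ω* − 1 = 1.8840 − 1 = 0.8840.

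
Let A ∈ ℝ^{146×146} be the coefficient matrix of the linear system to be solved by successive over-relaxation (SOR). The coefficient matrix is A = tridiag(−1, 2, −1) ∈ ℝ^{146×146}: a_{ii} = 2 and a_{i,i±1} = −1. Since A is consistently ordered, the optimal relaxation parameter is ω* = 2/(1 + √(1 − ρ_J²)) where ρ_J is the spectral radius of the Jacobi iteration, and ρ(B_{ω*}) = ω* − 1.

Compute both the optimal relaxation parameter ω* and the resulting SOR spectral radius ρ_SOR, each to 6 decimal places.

ω* = 1.958155, ρ_SOR = 0.958155

ρ_J = max_k |cos(kπ/147)| = cos(π/147) = 0.999772
root = sin(π/147) = 0.0213698  (since 1−cos² = sin²).
[ω*] 2 ÷ (1 + 0.0213698) = 2 ÷ 1.0213698 = 1.958155.
At ω = 1.958155 every |λ(B_ω)| = ω−1, so ρ_SOR = 0.958155.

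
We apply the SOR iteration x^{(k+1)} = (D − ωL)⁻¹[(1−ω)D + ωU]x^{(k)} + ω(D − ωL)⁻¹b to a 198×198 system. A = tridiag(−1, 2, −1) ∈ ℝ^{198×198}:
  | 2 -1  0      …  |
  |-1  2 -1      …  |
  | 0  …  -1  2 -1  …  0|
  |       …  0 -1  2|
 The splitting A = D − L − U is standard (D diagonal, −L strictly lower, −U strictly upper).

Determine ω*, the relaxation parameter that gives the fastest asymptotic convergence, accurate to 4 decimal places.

ω* = 1.9689

ρ_J = max_k |cos(kπ/199)| = cos(π/199) = 0.9999
√(1 − cos²(π/199)) = sin(π/199) ≈ 0.01579.
ω* = 2/(1 + 0.01579) = 2/1.01579 = 1.9689.
ρ_SOR = ω* − 1 = 1.9689 − 1 = 0.9689.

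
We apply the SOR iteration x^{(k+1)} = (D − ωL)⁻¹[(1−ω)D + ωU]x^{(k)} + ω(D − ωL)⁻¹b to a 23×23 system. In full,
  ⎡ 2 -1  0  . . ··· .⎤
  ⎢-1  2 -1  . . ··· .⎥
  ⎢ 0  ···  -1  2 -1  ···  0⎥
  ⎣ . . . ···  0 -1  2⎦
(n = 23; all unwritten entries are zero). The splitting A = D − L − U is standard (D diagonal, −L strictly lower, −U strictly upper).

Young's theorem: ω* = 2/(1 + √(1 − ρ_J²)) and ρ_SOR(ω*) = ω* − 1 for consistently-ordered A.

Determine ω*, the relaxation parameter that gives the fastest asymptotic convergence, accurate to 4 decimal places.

ω* = 1.7691

spectrum of D⁻¹(L+U) = {cos(kπ/24) : 1≤k≤23}; ρ_J = cos(π/24) = 0.9914.
1 − cos²(π/24) = sin²(π/24) ⇒ √(1−ρ_J²) = sin(π/24) = 0.13053.
Then 2/(1+√(1−ρ_J²)) = 2/(1+0.13053); ω* = 2/1.13053 = 1.7691.
and ρ(B_{ω*}) = 1.7691 − 1 = 0.7691.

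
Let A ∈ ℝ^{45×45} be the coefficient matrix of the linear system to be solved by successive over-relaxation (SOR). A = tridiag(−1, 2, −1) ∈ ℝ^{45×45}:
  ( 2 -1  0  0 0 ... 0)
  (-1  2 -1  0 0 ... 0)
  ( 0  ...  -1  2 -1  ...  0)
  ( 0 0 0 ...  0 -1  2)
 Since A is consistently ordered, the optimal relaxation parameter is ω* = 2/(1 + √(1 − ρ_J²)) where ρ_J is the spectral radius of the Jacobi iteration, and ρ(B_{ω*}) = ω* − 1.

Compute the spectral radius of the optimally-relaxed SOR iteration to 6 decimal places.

[ρ_J] n=45: ρ(B_J) = cos(π/(n+1)) = cos(π/46) = 0.997669.
root = sin(π/46) = 0.0682424  (since 1−cos² = sin²).
ω* = 2 / (1 + 0.0682424) = 2 / 1.0682424 ≈ 1.872234.
ρ(B_{ω*}) = ω*−1 = 0.872234

ρ_SOR = 0.872234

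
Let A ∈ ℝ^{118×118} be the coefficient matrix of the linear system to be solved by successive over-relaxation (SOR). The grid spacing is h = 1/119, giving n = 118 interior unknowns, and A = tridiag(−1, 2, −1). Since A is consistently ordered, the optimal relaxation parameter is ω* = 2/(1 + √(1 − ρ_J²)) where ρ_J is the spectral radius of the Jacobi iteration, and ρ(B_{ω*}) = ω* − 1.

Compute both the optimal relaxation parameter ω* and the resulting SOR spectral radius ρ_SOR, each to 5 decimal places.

spectrum of D⁻¹(L+U) = {cos(kπ/119) : 1≤k≤118}; ρ_J = cos(π/119) = 0.99965.
√(1−ρ_J²) = |sin(π/119)| = 0.026397
ω* = 2/(1 + 0.026397) = 2/1.026397 = 1.94856.
[ρ_SOR] ω* − 1 = 0.94856.

ω* = 1.94856, ρ_SOR = 0.94856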